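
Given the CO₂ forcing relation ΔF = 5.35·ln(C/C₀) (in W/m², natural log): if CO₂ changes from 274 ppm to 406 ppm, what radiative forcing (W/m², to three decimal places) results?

ΔF = 2.104 W/m²

CO₂: 5.35 × ln(406/274) = 5.35 × ln(1.48175) = 5.35 × 0.39322 = 2.1037 W/m².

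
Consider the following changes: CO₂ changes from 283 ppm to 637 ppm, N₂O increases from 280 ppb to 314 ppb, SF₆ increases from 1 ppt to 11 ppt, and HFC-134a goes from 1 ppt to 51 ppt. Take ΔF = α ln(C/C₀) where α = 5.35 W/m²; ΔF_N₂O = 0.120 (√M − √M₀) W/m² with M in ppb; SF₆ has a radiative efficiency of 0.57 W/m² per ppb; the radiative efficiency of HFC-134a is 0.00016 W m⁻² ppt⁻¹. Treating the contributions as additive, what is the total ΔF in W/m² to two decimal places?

ΔF = 4.47 W/m²

CO₂: 5.35 × ln(637/283) = 5.35 × ln(2.25088) = 5.35 × 0.81132 = 4.3406 W/m².
N₂O: 0.120 × (√314 − √280) = 0.120 × (17.7200 − 16.7332) = 0.120 × 0.9868 = 0.1184 W/m².
SF₆: Δ = 11 − 1 = 10 ppt = 0.010 ppb; ΔF = 0.57 × 0.010 = 0.0057 W/m².
HFC-134a: ΔF = 0.00016 × (51 − 1) = 0.00016 × 50 = 0.0080 W/m².
Total ΔF = 4.3406 + 0.1184 + 0.0057 + 0.0080 = 4.4727 W/m².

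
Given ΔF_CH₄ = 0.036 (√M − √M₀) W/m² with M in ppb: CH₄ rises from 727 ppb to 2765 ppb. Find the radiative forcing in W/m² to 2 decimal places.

ΔF = 0.92 W/m²

CH₄: 0.036 × (√2765 − √727) = 0.036 × (52.5833 − 26.9629) = 0.036 × 25.6204 = 0.9223 W/m².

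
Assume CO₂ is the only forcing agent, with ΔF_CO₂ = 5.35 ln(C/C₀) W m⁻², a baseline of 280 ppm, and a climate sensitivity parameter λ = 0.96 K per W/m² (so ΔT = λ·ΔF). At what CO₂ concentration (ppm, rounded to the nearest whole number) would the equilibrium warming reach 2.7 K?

C ≈ 474 ppm

Required forcing: ΔF = ΔT/λ = 2.7/0.96 = 2.8125 W/m².
Then ln(C/280) = ΔF/5.35 = 2.8125/5.35 = 0.52570.
So C = 280 × e^0.52570 = 280 × 1.69164 = 473.66 ppm.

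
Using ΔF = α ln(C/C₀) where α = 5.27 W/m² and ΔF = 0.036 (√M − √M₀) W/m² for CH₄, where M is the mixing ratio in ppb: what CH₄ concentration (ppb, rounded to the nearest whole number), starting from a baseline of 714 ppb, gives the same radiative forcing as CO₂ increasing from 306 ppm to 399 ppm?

CO₂ forcing: 5.27 × ln(399/306) = 5.27 × 0.265376 = 1.39853 W/m².
Set 0.036(√M − √714) = 1.39853: √M = 1.39853/0.036 + √714 = 38.8481 + 26.7208 = 65.5689.
M = (65.5689)² = 4299.28 ppb.

M ≈ 4299 ppb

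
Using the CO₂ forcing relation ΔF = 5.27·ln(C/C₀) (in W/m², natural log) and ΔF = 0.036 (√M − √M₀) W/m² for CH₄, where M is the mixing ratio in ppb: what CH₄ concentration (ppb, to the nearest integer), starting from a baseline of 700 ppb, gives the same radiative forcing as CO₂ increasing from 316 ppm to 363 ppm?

CO₂ forcing: 5.27 × ln(363/316) = 5.27 × 0.138661 = 0.73074 W/m².
Set 0.036(√M − √700) = 0.73074: √M = 0.73074/0.036 + √700 = 20.2983 + 26.4575 = 46.7558.
M = (46.7558)² = 2186.10 ppb.

M ≈ 2186 ppb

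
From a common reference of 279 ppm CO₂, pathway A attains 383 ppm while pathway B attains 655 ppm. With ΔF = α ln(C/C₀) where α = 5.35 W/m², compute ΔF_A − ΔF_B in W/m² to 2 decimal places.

ΔF_A = 5.35 ln(383/279) = 5.35 × 0.31682 = 1.6950 W/m².
ΔF_B = 5.35 ln(655/279) = 5.35 × 0.85342 = 4.5658 W/m².
Difference: 1.6950 − 4.5658 = -2.8708 W/m².
(Equivalently, ΔF_A − ΔF_B = 5.35 ln(383/655) = 5.35 × -0.53660 = -2.8708 W/m².)

ΔF_A − ΔF_B = -2.87 W/m²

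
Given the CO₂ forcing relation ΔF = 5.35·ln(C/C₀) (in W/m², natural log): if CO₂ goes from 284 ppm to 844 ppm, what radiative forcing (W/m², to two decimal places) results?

CO₂ absorption bands are partially saturated, so forcing scales with the logarithm of the concentration ratio.
CO₂: 5.35 × ln(844/284) = 5.35 × ln(2.97183) = 5.35 × 1.08918 = 5.8271 W/m².

ΔF = 5.83 W/m²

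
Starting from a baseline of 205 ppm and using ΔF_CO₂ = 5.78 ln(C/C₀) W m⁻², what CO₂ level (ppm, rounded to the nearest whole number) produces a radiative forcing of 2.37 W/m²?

Set 5.78 ln(C/205) = 2.37, so ln(C/205) = 2.37/5.78 = 0.41003.
Then C/205 = e^0.41003 = 1.50686, giving C = 205 × 1.50686 = 308.91 ppm.

C ≈ 309 ppm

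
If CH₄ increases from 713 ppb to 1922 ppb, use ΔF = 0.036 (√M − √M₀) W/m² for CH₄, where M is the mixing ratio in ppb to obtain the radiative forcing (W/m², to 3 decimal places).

ΔF = 0.617 W/m²

CH₄: 0.036 × (√1922 − √713) = 0.036 × (43.8406 − 26.7021) = 0.036 × 17.1385 = 0.6170 W/m².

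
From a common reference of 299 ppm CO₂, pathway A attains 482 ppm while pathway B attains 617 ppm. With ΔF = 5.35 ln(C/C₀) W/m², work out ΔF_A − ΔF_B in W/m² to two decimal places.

ΔF_A = 5.35 ln(482/299) = 5.35 × 0.47750 = 2.5546 W/m².
ΔF_B = 5.35 ln(617/299) = 5.35 × 0.72443 = 3.8757 W/m².
Difference: 2.5546 − 3.8757 = -1.3211 W/m².

ΔF_A − ΔF_B = -1.32 W/m²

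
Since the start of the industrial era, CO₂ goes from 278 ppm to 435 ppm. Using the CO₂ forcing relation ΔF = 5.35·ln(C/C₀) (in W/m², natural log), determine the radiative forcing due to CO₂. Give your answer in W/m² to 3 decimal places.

CO₂: 5.35 × ln(435/278) = 5.35 × ln(1.56475) = 5.35 × 0.44773 = 2.3954 W/m².

ΔF = 2.395 W/m²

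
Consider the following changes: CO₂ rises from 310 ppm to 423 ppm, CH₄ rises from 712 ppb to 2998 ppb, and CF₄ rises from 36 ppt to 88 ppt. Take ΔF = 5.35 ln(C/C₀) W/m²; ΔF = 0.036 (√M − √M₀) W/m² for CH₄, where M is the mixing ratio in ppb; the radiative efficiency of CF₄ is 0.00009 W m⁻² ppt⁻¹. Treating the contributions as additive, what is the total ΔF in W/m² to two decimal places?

ΔF = 2.68 W/m²

CO₂: 5.35 × ln(423/310) = 5.35 × ln(1.36452) = 5.35 × 0.31080 = 1.6628 W/m².
CH₄: 0.036 × (√2998 − √712) = 0.036 × (54.7540 − 26.6833) = 0.036 × 28.0707 = 1.0105 W/m².
CF₄: ΔF = 0.00009 × (88 − 36) = 0.00009 × 52 = 0.0047 W/m².
Total ΔF = 1.6628 + 1.0105 + 0.0047 = 2.6780 W/m².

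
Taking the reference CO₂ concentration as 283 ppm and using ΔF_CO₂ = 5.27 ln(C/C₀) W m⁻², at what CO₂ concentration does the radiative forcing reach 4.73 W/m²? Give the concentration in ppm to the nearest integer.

Set 5.27 ln(C/283) = 4.73, so ln(C/283) = 4.73/5.27 = 0.89753.
Then C/283 = e^0.89753 = 2.45354, giving C = 283 × 2.45354 = 694.35 ppm.

C ≈ 694 ppm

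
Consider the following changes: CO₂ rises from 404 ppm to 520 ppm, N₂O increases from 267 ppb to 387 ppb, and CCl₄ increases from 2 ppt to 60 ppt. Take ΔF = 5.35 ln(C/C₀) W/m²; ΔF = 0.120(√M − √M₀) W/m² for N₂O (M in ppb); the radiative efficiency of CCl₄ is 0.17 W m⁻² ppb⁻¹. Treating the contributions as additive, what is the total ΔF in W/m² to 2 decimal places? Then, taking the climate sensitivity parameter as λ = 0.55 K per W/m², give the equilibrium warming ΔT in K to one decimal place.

ΔF = 1.76 W/m²; ΔT = 1.0 K

CO₂: 5.35 × ln(520/404) = 5.35 × ln(1.28713) = 5.35 × 0.25241 = 1.3504 W/m².
N₂O: 0.120 × (√387 − √267) = 0.120 × (19.6723 − 16.3401) = 0.120 × 3.3322 = 0.3999 W/m².
CCl₄: Δ = 60 − 2 = 58 ppt = 0.058 ppb; ΔF = 0.17 × 0.058 = 0.0099 W/m².
Total ΔF = 1.3504 + 0.3999 + 0.0099 = 1.7602 W/m².
ΔT = λ ΔF = 0.55 × 1.76 = 0.9680 K.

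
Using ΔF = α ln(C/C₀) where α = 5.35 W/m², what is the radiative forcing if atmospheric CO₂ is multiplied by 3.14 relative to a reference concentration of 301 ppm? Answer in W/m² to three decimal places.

ΔF = 6.122 W/m²

ΔF = 5.35 × ln(3.14) = 5.35 × 1.14422 = 6.1216 W/m².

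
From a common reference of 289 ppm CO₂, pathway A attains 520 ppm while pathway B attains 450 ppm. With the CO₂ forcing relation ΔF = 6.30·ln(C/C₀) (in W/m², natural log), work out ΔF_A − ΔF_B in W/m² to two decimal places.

ΔF_A − ΔF_B = 0.91 W/m²

ΔF_A = 6.30 ln(520/289) = 6.30 × 0.58740 = 3.7006 W/m².
ΔF_B = 6.30 ln(450/289) = 6.30 × 0.44282 = 2.7898 W/m².
Difference: 3.7006 − 2.7898 = 0.9108 W/m².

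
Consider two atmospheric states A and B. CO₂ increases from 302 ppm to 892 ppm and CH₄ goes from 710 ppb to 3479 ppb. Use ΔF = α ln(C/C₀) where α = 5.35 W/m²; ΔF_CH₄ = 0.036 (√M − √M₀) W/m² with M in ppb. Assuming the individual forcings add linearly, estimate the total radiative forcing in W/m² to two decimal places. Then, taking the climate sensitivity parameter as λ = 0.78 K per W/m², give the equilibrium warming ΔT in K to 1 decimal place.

ΔF = 6.96 W/m²; ΔT = 5.4 K

CO₂: 5.35 × ln(892/302) = 5.35 × ln(2.95364) = 5.35 × 1.08304 = 5.7943 W/m².
CH₄: 0.036 × (√3479 − √710) = 0.036 × (58.9830 − 26.6458) = 0.036 × 32.3372 = 1.1641 W/m².
Total ΔF = 5.7943 + 1.1641 = 6.9584 W/m².
ΔT = λ ΔF = 0.78 × 6.96 = 5.4288 K.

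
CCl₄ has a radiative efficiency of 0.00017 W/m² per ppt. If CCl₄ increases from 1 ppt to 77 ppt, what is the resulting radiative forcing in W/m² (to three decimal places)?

CCl₄: ΔF = 0.00017 × (77 − 1) = 0.00017 × 76 = 0.0129 W/m².

ΔF = 0.013 W/m²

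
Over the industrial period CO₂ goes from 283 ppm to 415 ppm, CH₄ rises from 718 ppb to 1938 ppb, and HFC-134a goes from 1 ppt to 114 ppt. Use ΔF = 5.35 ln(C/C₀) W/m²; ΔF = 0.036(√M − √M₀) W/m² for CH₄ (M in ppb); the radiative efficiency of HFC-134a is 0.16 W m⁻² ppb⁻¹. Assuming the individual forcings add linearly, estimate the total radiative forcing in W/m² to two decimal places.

ΔF = 2.69 W/m²

CO₂: 5.35 × ln(415/283) = 5.35 × ln(1.46643) = 5.35 × 0.38283 = 2.0481 W/m².
CH₄: 0.036 × (√1938 − √718) = 0.036 × (44.0227 − 26.7955) = 0.036 × 17.2272 = 0.6202 W/m².
HFC-134a: Δ = 114 − 1 = 113 ppt = 0.113 ppb; ΔF = 0.16 × 0.113 = 0.0181 W/m².
Total ΔF = 2.0481 + 0.6202 + 0.0181 = 2.6864 W/m².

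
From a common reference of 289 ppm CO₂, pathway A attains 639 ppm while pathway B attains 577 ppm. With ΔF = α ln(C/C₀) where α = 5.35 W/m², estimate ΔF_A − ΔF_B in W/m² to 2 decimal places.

ΔF_A − ΔF_B = 0.55 W/m²

ΔF_A = 5.35 ln(639/289) = 5.35 × 0.79348 = 4.2451 W/m².
ΔF_B = 5.35 ln(577/289) = 5.35 × 0.69142 = 3.6991 W/m².
Difference: 4.2451 − 3.6991 = 0.5460 W/m².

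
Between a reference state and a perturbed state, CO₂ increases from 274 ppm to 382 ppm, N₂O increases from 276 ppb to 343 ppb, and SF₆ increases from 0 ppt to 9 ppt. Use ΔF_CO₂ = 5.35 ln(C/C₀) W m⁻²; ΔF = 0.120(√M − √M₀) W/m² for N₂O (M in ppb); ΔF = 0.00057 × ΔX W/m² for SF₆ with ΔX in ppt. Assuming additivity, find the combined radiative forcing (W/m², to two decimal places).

CO₂: 5.35 × ln(382/274) = 5.35 × ln(1.39416) = 5.35 × 0.33229 = 1.7778 W/m².
N₂O: 0.120 × (√343 − √276) = 0.120 × (18.5203 − 16.6132) = 0.120 × 1.9071 = 0.2289 W/m².
SF₆: ΔF = 0.00057 × (9 − 0) = 0.00057 × 9 = 0.0051 W/m².
Total ΔF = 1.7778 + 0.2289 + 0.0051 = 2.0118 W/m².

ΔF = 2.01 W/m²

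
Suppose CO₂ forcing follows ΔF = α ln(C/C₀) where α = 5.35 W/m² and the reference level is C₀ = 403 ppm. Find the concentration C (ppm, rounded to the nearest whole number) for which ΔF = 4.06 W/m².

Set 5.35 ln(C/403) = 4.06, so ln(C/403) = 4.06/5.35 = 0.75888.
Then C/403 = e^0.75888 = 2.13588, giving C = 403 × 2.13588 = 860.76 ppm.

C ≈ 861 ppm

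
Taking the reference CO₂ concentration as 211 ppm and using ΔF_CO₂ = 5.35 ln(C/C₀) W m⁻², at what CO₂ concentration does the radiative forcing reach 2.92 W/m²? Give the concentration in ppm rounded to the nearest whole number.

Set 5.35 ln(C/211) = 2.92, so ln(C/211) = 2.92/5.35 = 0.54579.
Then C/211 = e^0.54579 = 1.72597, giving C = 211 × 1.72597 = 364.18 ppm.

C ≈ 364 ppm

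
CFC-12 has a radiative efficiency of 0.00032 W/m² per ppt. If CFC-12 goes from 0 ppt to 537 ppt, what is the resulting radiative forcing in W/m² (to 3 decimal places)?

ΔF = 0.172 W/m²

CFC-12: ΔF = 0.00032 × (537 − 0) = 0.00032 × 537 = 0.1718 W/m².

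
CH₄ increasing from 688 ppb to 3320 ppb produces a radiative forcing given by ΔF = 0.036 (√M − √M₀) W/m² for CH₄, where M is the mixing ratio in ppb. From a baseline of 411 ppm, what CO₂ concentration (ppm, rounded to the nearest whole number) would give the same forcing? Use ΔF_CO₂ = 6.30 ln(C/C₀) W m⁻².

CH₄ forcing: 0.036 × (√3320 − √688) = 0.036 × (57.6194 − 26.2298) = 0.036 × 31.3896 = 1.13003 W/m².
Set 6.30 ln(C/411) = 1.13003: ln(C/411) = 1.13003/6.30 = 0.17937, so C = 411 × e^0.17937 = 411 × 1.19646 = 491.75 ppm.

C ≈ 492 ppm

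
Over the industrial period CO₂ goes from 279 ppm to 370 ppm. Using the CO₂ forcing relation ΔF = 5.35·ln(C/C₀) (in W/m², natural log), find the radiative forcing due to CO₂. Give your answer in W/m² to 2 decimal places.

ΔF = 1.51 W/m²

CO₂: 5.35 × ln(370/279) = 5.35 × ln(1.32616) = 5.35 × 0.28229 = 1.5103 W/m².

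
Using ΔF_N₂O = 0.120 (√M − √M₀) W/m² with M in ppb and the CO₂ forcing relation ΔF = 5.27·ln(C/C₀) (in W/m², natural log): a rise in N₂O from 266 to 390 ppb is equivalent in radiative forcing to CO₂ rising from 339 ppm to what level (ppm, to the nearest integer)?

N₂O forcing: 0.120 × (√390 − √266) = 0.120 × (19.7484 − 16.3095) = 0.120 × 3.4389 = 0.41267 W/m².
Set 5.27 ln(C/339) = 0.41267: ln(C/339) = 0.41267/5.27 = 0.07831, so C = 339 × e^0.07831 = 339 × 1.08146 = 366.61 ppm.

C ≈ 367 ppm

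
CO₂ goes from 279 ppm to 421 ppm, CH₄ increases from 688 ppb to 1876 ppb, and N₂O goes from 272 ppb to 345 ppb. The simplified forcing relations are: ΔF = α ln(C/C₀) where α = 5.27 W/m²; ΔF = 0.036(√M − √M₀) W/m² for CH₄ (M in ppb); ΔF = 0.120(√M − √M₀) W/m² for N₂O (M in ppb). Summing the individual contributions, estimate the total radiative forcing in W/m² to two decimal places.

ΔF = 3.03 W/m²

CO₂: 5.27 × ln(421/279) = 5.27 × ln(1.50896) = 5.27 × 0.41142 = 2.1682 W/m².
CH₄: 0.036 × (√1876 − √688) = 0.036 × (43.3128 − 26.2298) = 0.036 × 17.0830 = 0.6150 W/m².
N₂O: 0.120 × (√345 − √272) = 0.120 × (18.5742 − 16.4924) = 0.120 × 2.0818 = 0.2498 W/m².
Total ΔF = 2.1682 + 0.6150 + 0.2498 = 3.0330 W/m².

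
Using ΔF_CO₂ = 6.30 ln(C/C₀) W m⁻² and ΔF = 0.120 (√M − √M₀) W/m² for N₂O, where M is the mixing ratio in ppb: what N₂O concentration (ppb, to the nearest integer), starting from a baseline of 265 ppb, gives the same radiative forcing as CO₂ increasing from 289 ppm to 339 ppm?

CO₂ forcing: 6.30 × ln(339/289) = 6.30 × 0.159573 = 1.00531 W/m².
Set 0.120(√M − √265) = 1.00531: √M = 1.00531/0.120 + √265 = 8.3776 + 16.2788 = 24.6564.
M = (24.6564)² = 607.94 ppb.

M ≈ 608 ppb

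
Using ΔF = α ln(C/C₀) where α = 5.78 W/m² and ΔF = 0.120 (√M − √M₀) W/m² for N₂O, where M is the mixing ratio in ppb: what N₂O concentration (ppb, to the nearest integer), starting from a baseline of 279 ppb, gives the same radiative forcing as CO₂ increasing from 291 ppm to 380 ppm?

M ≈ 874 ppb

CO₂ forcing: 5.78 × ln(380/291) = 5.78 × 0.266848 = 1.54238 W/m².
Set 0.120(√M − √279) = 1.54238: √M = 1.54238/0.120 + √279 = 12.8532 + 16.7033 = 29.5565.
M = (29.5565)² = 873.59 ppb.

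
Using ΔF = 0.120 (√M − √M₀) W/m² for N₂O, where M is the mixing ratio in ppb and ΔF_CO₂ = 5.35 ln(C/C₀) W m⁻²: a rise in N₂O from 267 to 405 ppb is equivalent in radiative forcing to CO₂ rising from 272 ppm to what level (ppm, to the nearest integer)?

N₂O forcing: 0.120 × (√405 − √267) = 0.120 × (20.1246 − 16.3401) = 0.120 × 3.7845 = 0.45414 W/m².
Set 5.35 ln(C/272) = 0.45414: ln(C/272) = 0.45414/5.35 = 0.08489, so C = 272 × e^0.08489 = 272 × 1.08860 = 296.10 ppm.

C ≈ 296 ppm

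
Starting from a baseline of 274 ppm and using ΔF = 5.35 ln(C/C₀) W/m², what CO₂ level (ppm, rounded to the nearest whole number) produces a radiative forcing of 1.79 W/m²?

Set 5.35 ln(C/274) = 1.79, so ln(C/274) = 1.79/5.35 = 0.33458.
Then C/274 = e^0.33458 = 1.39735, giving C = 274 × 1.39735 = 382.87 ppm.

C ≈ 383 ppm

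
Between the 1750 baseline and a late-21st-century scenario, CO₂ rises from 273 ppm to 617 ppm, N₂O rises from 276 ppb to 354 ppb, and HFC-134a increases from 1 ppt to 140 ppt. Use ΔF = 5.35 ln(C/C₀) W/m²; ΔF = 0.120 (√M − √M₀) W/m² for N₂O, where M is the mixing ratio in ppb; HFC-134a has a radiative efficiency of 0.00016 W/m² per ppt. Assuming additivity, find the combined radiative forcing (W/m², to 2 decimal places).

CO₂: 5.35 × ln(617/273) = 5.35 × ln(2.26007) = 5.35 × 0.81540 = 4.3624 W/m².
N₂O: 0.120 × (√354 − √276) = 0.120 × (18.8149 − 16.6132) = 0.120 × 2.2017 = 0.2642 W/m².
HFC-134a: ΔF = 0.00016 × (140 − 1) = 0.00016 × 139 = 0.0222 W/m².
Total ΔF = 4.3624 + 0.2642 + 0.0222 = 4.6488 W/m².

ΔF = 4.65 W/m²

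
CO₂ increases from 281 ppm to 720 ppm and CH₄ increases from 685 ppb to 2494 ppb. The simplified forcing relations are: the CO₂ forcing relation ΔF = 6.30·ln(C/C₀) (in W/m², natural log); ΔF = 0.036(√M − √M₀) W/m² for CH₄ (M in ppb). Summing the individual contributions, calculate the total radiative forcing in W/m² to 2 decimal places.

CO₂: 6.30 × ln(720/281) = 6.30 × ln(2.56228) = 6.30 × 0.94090 = 5.9277 W/m².
CH₄: 0.036 × (√2494 − √685) = 0.036 × (49.9400 − 26.1725) = 0.036 × 23.7675 = 0.8556 W/m².
Total ΔF = 5.9277 + 0.8556 = 6.7833 W/m².

ΔF = 6.78 W/m²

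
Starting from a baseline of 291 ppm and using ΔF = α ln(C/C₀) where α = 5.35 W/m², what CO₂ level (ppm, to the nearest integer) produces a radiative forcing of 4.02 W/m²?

C ≈ 617 ppm

Set 5.35 ln(C/291) = 4.02, so ln(C/291) = 4.02/5.35 = 0.75140.
Then C/291 = e^0.75140 = 2.11997, giving C = 291 × 2.11997 = 616.91 ppm.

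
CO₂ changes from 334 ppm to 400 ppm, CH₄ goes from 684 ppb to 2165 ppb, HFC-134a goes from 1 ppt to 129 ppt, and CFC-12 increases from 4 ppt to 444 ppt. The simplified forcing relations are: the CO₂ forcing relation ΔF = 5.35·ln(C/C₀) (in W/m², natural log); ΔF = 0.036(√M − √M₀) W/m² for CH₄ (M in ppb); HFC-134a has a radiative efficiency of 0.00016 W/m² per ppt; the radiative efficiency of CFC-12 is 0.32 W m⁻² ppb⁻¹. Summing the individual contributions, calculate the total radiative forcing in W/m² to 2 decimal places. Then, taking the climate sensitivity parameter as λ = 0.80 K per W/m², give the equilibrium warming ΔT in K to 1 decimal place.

CO₂: 5.35 × ln(400/334) = 5.35 × ln(1.19760) = 5.35 × 0.18032 = 0.9647 W/m².
CH₄: 0.036 × (√2165 − √684) = 0.036 × (46.5296 − 26.1534) = 0.036 × 20.3762 = 0.7335 W/m².
HFC-134a: ΔF = 0.00016 × (129 − 1) = 0.00016 × 128 = 0.0205 W/m².
CFC-12: Δ = 444 − 4 = 440 ppt = 0.440 ppb; ΔF = 0.32 × 0.440 = 0.1408 W/m².
Total ΔF = 0.9647 + 0.7335 + 0.0205 + 0.1408 = 1.8595 W/m².
ΔT = λ ΔF = 0.80 × 1.86 = 1.4880 K.

ΔF = 1.86 W/m²; ΔT = 1.5 K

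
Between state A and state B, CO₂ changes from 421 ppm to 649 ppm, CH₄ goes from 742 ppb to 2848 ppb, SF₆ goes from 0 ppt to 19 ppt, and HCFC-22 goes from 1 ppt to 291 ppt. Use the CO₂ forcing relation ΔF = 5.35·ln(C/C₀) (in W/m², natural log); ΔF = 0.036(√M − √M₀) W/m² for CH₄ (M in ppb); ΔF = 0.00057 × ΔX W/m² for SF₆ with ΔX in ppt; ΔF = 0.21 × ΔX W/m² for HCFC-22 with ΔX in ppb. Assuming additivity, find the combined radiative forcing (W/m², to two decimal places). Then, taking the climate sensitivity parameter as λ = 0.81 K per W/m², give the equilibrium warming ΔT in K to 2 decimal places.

ΔF = 3.33 W/m²; ΔT = 2.70 K

CO₂: 5.35 × ln(649/421) = 5.35 × ln(1.54157) = 5.35 × 0.43280 = 2.3155 W/m².
CH₄: 0.036 × (√2848 − √742) = 0.036 × (53.3667 − 27.2397) = 0.036 × 26.1270 = 0.9406 W/m².
SF₆: ΔF = 0.00057 × (19 − 0) = 0.00057 × 19 = 0.0108 W/m².
HCFC-22: Δ = 291 − 1 = 290 ppt = 0.290 ppb; ΔF = 0.21 × 0.290 = 0.0609 W/m².
Total ΔF = 2.3155 + 0.9406 + 0.0108 + 0.0609 = 3.3278 W/m².
ΔT = λ ΔF = 0.81 × 3.33 = 2.6973 K.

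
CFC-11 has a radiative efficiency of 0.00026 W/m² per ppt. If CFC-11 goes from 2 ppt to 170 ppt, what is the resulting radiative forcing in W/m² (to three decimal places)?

CFC-11: ΔF = 0.00026 × (170 − 2) = 0.00026 × 168 = 0.0437 W/m².

ΔF = 0.044 W/m²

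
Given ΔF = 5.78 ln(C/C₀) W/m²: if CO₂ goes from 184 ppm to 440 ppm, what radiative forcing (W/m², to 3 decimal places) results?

ΔF = 5.039 W/m²

CO₂: 5.78 × ln(440/184) = 5.78 × ln(2.39130) = 5.78 × 0.87184 = 5.0392 W/m².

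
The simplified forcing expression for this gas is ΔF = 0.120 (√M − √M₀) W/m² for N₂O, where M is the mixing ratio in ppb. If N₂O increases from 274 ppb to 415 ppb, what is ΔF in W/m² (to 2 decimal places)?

N₂O: 0.120 × (√415 − √274) = 0.120 × (20.3715 − 16.5529) = 0.120 × 3.8186 = 0.4582 W/m².

ΔF = 0.46 W/m²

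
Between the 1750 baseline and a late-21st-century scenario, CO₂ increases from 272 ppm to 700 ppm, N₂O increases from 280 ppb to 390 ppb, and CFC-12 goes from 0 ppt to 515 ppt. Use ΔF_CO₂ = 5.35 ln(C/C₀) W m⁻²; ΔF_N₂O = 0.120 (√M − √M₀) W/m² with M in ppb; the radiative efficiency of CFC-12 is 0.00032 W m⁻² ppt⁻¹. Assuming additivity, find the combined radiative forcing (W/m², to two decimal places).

CO₂: 5.35 × ln(700/272) = 5.35 × ln(2.57353) = 5.35 × 0.94528 = 5.0572 W/m².
N₂O: 0.120 × (√390 − √280) = 0.120 × (19.7484 − 16.7332) = 0.120 × 3.0152 = 0.3618 W/m².
CFC-12: ΔF = 0.00032 × (515 − 0) = 0.00032 × 515 = 0.1648 W/m².
Total ΔF = 5.0572 + 0.3618 + 0.1648 = 5.5838 W/m².

ΔF = 5.58 W/m²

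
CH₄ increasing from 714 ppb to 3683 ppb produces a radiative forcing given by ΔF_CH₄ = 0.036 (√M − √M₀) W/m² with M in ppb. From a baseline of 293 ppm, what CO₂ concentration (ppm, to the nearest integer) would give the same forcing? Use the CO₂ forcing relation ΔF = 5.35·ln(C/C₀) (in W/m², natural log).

C ≈ 368 ppm

CH₄ forcing: 0.036 × (√3683 − √714) = 0.036 × (60.6877 − 26.7208) = 0.036 × 33.9669 = 1.22281 W/m².
Set 5.35 ln(C/293) = 1.22281: ln(C/293) = 1.22281/5.35 = 0.22856, so C = 293 × e^0.22856 = 293 × 1.25679 = 368.24 ppm.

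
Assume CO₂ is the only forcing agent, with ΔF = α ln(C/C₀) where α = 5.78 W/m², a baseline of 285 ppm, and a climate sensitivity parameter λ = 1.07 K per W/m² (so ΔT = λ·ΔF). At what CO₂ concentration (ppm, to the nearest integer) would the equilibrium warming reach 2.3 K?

C ≈ 413 ppm

Required forcing: ΔF = ΔT/λ = 2.3/1.07 = 2.1495 W/m².
Then ln(C/285) = ΔF/5.78 = 2.1495/5.78 = 0.37189.
So C = 285 × e^0.37189 = 285 × 1.45047 = 413.38 ppm.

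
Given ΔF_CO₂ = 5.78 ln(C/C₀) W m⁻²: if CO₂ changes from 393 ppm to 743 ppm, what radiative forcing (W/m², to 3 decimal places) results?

CO₂: 5.78 × ln(743/393) = 5.78 × ln(1.89059) = 5.78 × 0.63689 = 3.6812 W/m².

ΔF = 3.681 W/m²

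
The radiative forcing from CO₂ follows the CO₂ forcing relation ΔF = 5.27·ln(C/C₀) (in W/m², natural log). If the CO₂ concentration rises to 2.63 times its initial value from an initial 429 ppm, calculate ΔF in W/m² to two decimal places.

ΔF = 5.27 × ln(2.63) = 5.27 × 0.96698 = 5.0960 W/m².

ΔF = 5.10 W/m²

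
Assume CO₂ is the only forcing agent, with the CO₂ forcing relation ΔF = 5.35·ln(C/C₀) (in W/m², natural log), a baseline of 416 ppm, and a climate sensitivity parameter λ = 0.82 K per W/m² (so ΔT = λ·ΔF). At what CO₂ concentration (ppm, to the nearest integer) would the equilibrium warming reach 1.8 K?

Required forcing: ΔF = ΔT/λ = 1.8/0.82 = 2.1951 W/m².
Then ln(C/416) = ΔF/5.35 = 2.1951/5.35 = 0.41030.
So C = 416 × e^0.41030 = 416 × 1.50727 = 627.02 ppm.

C ≈ 627 ppm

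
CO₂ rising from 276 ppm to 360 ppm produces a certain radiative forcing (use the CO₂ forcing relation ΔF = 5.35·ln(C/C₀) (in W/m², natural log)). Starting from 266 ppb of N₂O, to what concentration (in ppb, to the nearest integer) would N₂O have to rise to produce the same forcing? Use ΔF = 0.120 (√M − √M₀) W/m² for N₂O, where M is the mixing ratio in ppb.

CO₂ forcing: 5.35 × ln(360/276) = 5.35 × 0.265703 = 1.42151 W/m².
Set 0.120(√M − √266) = 1.42151: √M = 1.42151/0.120 + √266 = 11.8459 + 16.3095 = 28.1554.
M = (28.1554)² = 792.73 ppb.

M ≈ 793 ppb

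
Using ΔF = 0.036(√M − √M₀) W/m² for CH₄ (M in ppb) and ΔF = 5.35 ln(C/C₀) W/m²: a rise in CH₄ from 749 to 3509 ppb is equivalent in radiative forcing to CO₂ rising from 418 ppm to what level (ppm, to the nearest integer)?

CH₄ forcing: 0.036 × (√3509 − √749) = 0.036 × (59.2368 − 27.3679) = 0.036 × 31.8689 = 1.14728 W/m².
Set 5.35 ln(C/418) = 1.14728: ln(C/418) = 1.14728/5.35 = 0.21444, so C = 418 × e^0.21444 = 418 × 1.23917 = 517.97 ppm.

C ≈ 518 ppm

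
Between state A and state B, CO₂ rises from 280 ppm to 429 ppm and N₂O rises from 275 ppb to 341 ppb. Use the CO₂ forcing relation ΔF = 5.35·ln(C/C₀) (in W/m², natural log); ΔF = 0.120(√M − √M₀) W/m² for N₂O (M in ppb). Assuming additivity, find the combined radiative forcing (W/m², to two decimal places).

CO₂: 5.35 × ln(429/280) = 5.35 × ln(1.53214) = 5.35 × 0.42667 = 2.2827 W/m².
N₂O: 0.120 × (√341 − √275) = 0.120 × (18.4662 − 16.5831) = 0.120 × 1.8831 = 0.2260 W/m².
Total ΔF = 2.2827 + 0.2260 = 2.5087 W/m².

ΔF = 2.51 W/m²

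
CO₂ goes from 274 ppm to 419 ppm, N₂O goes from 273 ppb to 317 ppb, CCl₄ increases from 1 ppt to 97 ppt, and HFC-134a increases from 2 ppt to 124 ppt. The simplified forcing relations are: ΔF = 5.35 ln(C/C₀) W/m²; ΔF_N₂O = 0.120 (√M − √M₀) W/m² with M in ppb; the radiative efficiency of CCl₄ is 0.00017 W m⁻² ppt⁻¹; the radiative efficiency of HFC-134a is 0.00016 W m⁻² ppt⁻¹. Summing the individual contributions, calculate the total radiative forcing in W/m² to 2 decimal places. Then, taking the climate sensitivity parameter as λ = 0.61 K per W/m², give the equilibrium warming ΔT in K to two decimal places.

ΔF = 2.46 W/m²; ΔT = 1.50 K

CO₂: 5.35 × ln(419/274) = 5.35 × ln(1.52920) = 5.35 × 0.42474 = 2.2724 W/m².
N₂O: 0.120 × (√317 − √273) = 0.120 × (17.8045 − 16.5227) = 0.120 × 1.2818 = 0.1538 W/m².
CCl₄: ΔF = 0.00017 × (97 − 1) = 0.00017 × 96 = 0.0163 W/m².
HFC-134a: ΔF = 0.00016 × (124 − 2) = 0.00016 × 122 = 0.0195 W/m².
Total ΔF = 2.2724 + 0.1538 + 0.0163 + 0.0195 = 2.4620 W/m².
ΔT = λ ΔF = 0.61 × 2.46 = 1.5006 K.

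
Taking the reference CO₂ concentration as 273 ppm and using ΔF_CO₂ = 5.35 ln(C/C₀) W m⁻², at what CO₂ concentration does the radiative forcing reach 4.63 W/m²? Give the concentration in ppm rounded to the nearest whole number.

C ≈ 649 ppm

Set 5.35 ln(C/273) = 4.63, so ln(C/273) = 4.63/5.35 = 0.86542.
Then C/273 = e^0.86542 = 2.37600, giving C = 273 × 2.37600 = 648.65 ppm.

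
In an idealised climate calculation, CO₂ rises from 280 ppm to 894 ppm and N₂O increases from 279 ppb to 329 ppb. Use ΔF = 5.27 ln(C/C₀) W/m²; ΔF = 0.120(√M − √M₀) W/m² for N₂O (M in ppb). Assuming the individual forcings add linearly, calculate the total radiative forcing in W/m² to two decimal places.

CO₂: 5.27 × ln(894/280) = 5.27 × ln(3.19286) = 5.27 × 1.16092 = 6.1180 W/m².
N₂O: 0.120 × (√329 − √279) = 0.120 × (18.1384 − 16.7033) = 0.120 × 1.4351 = 0.1722 W/m².
Total ΔF = 6.1180 + 0.1722 = 6.2902 W/m².

ΔF = 6.29 W/m²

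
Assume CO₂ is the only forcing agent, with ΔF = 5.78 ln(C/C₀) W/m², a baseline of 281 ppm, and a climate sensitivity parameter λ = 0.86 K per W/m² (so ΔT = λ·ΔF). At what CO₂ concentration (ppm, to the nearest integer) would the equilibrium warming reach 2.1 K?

C ≈ 429 ppm

Required forcing: ΔF = ΔT/λ = 2.1/0.86 = 2.4419 W/m².
Then ln(C/281) = ΔF/5.78 = 2.4419/5.78 = 0.42247.
So C = 281 × e^0.42247 = 281 × 1.52573 = 428.73 ppm.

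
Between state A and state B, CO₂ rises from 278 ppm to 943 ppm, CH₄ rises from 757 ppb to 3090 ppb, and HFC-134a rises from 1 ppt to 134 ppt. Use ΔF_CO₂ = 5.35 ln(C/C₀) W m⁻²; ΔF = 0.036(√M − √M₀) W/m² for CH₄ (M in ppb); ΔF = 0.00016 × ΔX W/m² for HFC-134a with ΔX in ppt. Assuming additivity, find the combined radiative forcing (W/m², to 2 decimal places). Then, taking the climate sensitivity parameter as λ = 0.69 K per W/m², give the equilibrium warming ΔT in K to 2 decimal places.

ΔF = 7.57 W/m²; ΔT = 5.22 K

CO₂: 5.35 × ln(943/278) = 5.35 × ln(3.39209) = 5.35 × 1.22145 = 6.5348 W/m².
CH₄: 0.036 × (√3090 − √757) = 0.036 × (55.5878 − 27.5136) = 0.036 × 28.0742 = 1.0107 W/m².
HFC-134a: ΔF = 0.00016 × (134 − 1) = 0.00016 × 133 = 0.0213 W/m².
Total ΔF = 6.5348 + 1.0107 + 0.0213 = 7.5668 W/m².
ΔT = λ ΔF = 0.69 × 7.57 = 5.2233 K.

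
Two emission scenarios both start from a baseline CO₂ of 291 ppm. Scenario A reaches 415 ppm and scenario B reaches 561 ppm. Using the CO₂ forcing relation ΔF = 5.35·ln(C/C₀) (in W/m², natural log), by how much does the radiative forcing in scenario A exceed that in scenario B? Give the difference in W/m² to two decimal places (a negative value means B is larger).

ΔF_A − ΔF_B = -1.61 W/m²

ΔF_A = 5.35 ln(415/291) = 5.35 × 0.35496 = 1.8990 W/m².
ΔF_B = 5.35 ln(561/291) = 5.35 × 0.65640 = 3.5117 W/m².
Difference: 1.8990 − 3.5117 = -1.6127 W/m².
(Equivalently, ΔF_A − ΔF_B = 5.35 ln(415/561) = 5.35 × -0.30144 = -1.6127 W/m².)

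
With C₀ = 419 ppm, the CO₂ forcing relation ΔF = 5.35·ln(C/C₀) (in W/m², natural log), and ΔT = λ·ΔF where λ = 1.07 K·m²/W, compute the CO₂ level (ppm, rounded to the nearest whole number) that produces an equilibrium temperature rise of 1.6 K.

Required forcing: ΔF = ΔT/λ = 1.6/1.07 = 1.4953 W/m².
Then ln(C/419) = ΔF/5.35 = 1.4953/5.35 = 0.27950.
So C = 419 × e^0.27950 = 419 × 1.32247 = 554.11 ppm.

C ≈ 554 ppm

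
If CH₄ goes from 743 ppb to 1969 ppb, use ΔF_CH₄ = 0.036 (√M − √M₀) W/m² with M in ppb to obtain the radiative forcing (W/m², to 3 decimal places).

ΔF = 0.616 W/m²

CH₄: 0.036 × (√1969 − √743) = 0.036 × (44.3734 − 27.2580) = 0.036 × 17.1154 = 0.6162 W/m².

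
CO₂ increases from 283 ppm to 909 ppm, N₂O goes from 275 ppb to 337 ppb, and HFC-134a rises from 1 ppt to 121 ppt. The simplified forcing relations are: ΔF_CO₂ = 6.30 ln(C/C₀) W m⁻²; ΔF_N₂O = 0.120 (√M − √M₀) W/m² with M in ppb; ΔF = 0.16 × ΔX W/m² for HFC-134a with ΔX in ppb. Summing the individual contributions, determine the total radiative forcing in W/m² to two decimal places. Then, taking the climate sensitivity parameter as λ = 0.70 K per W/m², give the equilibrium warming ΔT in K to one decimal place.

CO₂: 6.30 × ln(909/283) = 6.30 × ln(3.21201) = 6.30 × 1.16690 = 7.3515 W/m².
N₂O: 0.120 × (√337 − √275) = 0.120 × (18.3576 − 16.5831) = 0.120 × 1.7745 = 0.2129 W/m².
HFC-134a: Δ = 121 − 1 = 120 ppt = 0.120 ppb; ΔF = 0.16 × 0.120 = 0.0192 W/m².
Total ΔF = 7.3515 + 0.2129 + 0.0192 = 7.5836 W/m².
ΔT = λ ΔF = 0.70 × 7.58 = 5.3060 K.

ΔF = 7.58 W/m²; ΔT = 5.3 K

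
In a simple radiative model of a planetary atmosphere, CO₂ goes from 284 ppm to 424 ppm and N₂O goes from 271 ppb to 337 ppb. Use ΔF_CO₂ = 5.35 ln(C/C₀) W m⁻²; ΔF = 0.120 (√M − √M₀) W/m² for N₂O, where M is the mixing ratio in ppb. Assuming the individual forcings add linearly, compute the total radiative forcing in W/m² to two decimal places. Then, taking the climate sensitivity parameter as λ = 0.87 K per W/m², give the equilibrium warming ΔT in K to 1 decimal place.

CO₂: 5.35 × ln(424/284) = 5.35 × ln(1.49296) = 5.35 × 0.40076 = 2.1441 W/m².
N₂O: 0.120 × (√337 − √271) = 0.120 × (18.3576 − 16.4621) = 0.120 × 1.8955 = 0.2275 W/m².
Total ΔF = 2.1441 + 0.2275 = 2.3716 W/m².
ΔT = λ ΔF = 0.87 × 2.37 = 2.0619 K.

ΔF = 2.37 W/m²; ΔT = 2.1 K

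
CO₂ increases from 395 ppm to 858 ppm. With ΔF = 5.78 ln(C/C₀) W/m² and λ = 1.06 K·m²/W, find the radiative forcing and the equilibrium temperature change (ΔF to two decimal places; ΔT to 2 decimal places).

CO₂: 5.78 × ln(858/395) = 5.78 × ln(2.17215) = 5.78 × 0.77572 = 4.4837 W/m².
ΔT = λ ΔF = 1.06 × 4.48 = 4.7488 K.

ΔF = 4.48 W/m²; ΔT = 4.75 K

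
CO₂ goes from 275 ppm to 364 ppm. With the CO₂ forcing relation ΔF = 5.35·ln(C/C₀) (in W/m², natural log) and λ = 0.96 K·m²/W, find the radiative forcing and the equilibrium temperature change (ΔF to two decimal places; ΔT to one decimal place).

ΔF = 1.50 W/m²; ΔT = 1.4 K

CO₂: 5.35 × ln(364/275) = 5.35 × ln(1.32364) = 5.35 × 0.28039 = 1.5001 W/m².
ΔT = λ ΔF = 0.96 × 1.50 = 1.4400 K.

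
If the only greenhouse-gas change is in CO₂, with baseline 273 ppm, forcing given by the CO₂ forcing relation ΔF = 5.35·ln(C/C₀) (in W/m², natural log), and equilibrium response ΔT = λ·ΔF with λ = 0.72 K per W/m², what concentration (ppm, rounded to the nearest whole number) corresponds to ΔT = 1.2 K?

C ≈ 373 ppm

Required forcing: ΔF = ΔT/λ = 1.2/0.72 = 1.6667 W/m².
Then ln(C/273) = ΔF/5.35 = 1.6667/5.35 = 0.31153.
So C = 273 × e^0.31153 = 273 × 1.36551 = 372.78 ppm.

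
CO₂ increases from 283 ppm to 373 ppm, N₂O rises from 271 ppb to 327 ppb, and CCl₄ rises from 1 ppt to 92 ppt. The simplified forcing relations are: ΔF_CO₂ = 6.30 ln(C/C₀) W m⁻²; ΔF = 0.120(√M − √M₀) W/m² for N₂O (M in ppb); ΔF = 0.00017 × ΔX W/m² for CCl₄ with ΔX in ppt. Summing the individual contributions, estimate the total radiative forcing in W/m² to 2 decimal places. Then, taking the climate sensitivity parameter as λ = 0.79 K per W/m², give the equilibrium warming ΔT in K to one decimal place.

ΔF = 1.95 W/m²; ΔT = 1.5 K

CO₂: 6.30 × ln(373/283) = 6.30 × ln(1.31802) = 6.30 × 0.27613 = 1.7396 W/m².
N₂O: 0.120 × (√327 − √271) = 0.120 × (18.0831 − 16.4621) = 0.120 × 1.6210 = 0.1945 W/m².
CCl₄: ΔF = 0.00017 × (92 − 1) = 0.00017 × 91 = 0.0155 W/m².
Total ΔF = 1.7396 + 0.1945 + 0.0155 = 1.9496 W/m².
ΔT = λ ΔF = 0.79 × 1.95 = 1.5405 K.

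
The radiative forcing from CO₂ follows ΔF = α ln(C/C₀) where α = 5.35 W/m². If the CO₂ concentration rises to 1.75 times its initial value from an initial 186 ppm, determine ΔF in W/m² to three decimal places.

ΔF = 2.994 W/m²

ΔF = 5.35 × ln(1.75) = 5.35 × 0.55962 = 2.9940 W/m².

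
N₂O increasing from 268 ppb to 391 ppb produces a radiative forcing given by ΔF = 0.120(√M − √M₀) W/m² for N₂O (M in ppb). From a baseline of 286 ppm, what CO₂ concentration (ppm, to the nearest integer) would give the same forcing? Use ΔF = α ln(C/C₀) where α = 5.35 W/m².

C ≈ 309 ppm

N₂O forcing: 0.120 × (√391 − √268) = 0.120 × (19.7737 − 16.3707) = 0.120 × 3.4030 = 0.40836 W/m².
Set 5.35 ln(C/286) = 0.40836: ln(C/286) = 0.40836/5.35 = 0.07633, so C = 286 × e^0.07633 = 286 × 1.07932 = 308.69 ppm.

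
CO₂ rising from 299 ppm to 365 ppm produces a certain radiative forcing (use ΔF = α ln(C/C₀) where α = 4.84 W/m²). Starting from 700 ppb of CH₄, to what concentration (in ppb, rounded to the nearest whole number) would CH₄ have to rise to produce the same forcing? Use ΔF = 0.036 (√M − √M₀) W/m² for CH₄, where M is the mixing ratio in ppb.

CO₂ forcing: 4.84 × ln(365/299) = 4.84 × 0.199454 = 0.96536 W/m².
Set 0.036(√M − √700) = 0.96536: √M = 0.96536/0.036 + √700 = 26.8156 + 26.4575 = 53.2731.
M = (53.2731)² = 2838.02 ppb.

M ≈ 2838 ppb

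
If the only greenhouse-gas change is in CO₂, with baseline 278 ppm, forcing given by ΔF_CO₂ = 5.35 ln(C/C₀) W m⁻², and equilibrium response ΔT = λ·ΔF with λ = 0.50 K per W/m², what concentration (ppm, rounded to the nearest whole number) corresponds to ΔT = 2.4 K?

C ≈ 682 ppm

Required forcing: ΔF = ΔT/λ = 2.4/0.50 = 4.8000 W/m².
Then ln(C/278) = ΔF/5.35 = 4.8000/5.35 = 0.89720.
So C = 278 × e^0.89720 = 278 × 2.45273 = 681.86 ppm.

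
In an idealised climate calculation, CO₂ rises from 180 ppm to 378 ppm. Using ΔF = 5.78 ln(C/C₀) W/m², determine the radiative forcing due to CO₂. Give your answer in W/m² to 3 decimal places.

ΔF = 4.288 W/m²

CO₂: 5.78 × ln(378/180) = 5.78 × ln(2.10000) = 5.78 × 0.74194 = 4.2884 W/m².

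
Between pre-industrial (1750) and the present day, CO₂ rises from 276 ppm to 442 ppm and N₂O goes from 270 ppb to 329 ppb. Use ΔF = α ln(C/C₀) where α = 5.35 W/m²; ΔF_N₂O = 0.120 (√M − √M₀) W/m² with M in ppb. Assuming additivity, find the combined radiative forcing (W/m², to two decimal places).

ΔF = 2.72 W/m²

CO₂: 5.35 × ln(442/276) = 5.35 × ln(1.60145) = 5.35 × 0.47091 = 2.5194 W/m².
N₂O: 0.120 × (√329 − √270) = 0.120 × (18.1384 − 16.4317) = 0.120 × 1.7067 = 0.2048 W/m².
Total ΔF = 2.5194 + 0.2048 = 2.7242 W/m².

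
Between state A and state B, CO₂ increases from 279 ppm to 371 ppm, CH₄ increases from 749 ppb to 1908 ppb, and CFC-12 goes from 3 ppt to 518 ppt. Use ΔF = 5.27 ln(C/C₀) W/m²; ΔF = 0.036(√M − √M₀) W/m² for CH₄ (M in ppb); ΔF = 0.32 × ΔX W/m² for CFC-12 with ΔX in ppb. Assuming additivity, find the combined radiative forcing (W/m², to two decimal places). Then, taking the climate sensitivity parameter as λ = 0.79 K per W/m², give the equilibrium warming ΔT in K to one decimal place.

CO₂: 5.27 × ln(371/279) = 5.27 × ln(1.32975) = 5.27 × 0.28499 = 1.5019 W/m².
CH₄: 0.036 × (√1908 − √749) = 0.036 × (43.6807 − 27.3679) = 0.036 × 16.3128 = 0.5873 W/m².
CFC-12: Δ = 518 − 3 = 515 ppt = 0.515 ppb; ΔF = 0.32 × 0.515 = 0.1648 W/m².
Total ΔF = 1.5019 + 0.5873 + 0.1648 = 2.2540 W/m².
ΔT = λ ΔF = 0.79 × 2.25 = 1.7775 K.

ΔF = 2.25 W/m²; ΔT = 1.8 K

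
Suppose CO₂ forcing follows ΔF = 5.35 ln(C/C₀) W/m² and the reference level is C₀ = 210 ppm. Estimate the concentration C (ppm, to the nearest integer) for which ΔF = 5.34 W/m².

C ≈ 570 ppm

Set 5.35 ln(C/210) = 5.34, so ln(C/210) = 5.34/5.35 = 0.99813.
Then C/210 = e^0.99813 = 2.71320, giving C = 210 × 2.71320 = 569.77 ppm.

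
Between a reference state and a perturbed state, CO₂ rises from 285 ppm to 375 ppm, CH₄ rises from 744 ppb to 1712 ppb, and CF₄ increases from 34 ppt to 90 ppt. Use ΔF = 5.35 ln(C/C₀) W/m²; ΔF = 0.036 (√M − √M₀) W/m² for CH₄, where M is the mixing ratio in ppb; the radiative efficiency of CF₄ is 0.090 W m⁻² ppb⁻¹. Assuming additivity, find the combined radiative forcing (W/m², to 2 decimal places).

CO₂: 5.35 × ln(375/285) = 5.35 × ln(1.31579) = 5.35 × 0.27444 = 1.4683 W/m².
CH₄: 0.036 × (√1712 − √744) = 0.036 × (41.3763 − 27.2764) = 0.036 × 14.0999 = 0.5076 W/m².
CF₄: Δ = 90 − 34 = 56 ppt = 0.056 ppb; ΔF = 0.090 × 0.056 = 0.0050 W/m².
Total ΔF = 1.4683 + 0.5076 + 0.0050 = 1.9809 W/m².

ΔF = 1.98 W/m²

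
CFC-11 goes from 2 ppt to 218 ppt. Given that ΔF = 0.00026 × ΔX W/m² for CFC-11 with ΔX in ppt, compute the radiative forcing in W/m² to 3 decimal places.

ΔF = 0.056 W/m²

CFC-11: ΔF = 0.00026 × (218 − 2) = 0.00026 × 216 = 0.0562 W/m².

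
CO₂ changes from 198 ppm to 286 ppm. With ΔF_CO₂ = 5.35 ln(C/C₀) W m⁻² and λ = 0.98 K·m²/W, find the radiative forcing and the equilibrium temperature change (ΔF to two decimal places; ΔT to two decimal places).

ΔF = 1.97 W/m²; ΔT = 1.93 K

CO₂: 5.35 × ln(286/198) = 5.35 × ln(1.44444) = 5.35 × 0.36772 = 1.9673 W/m².
ΔT = λ ΔF = 0.98 × 1.97 = 1.9306 K.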